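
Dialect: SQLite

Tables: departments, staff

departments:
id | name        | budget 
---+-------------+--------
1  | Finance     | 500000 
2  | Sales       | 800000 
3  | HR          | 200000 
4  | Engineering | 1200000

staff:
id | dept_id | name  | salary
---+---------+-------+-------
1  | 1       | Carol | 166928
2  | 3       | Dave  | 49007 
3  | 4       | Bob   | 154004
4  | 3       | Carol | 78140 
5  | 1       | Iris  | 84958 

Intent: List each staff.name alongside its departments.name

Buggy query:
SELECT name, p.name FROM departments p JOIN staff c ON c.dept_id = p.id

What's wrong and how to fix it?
Bug: 'name' exists in both joined tables, so the database can't tell which one is meant

Fix: Qualify the column with its table alias (c.name)

Corrected query:
SELECT c.name, p.name FROM departments p JOIN staff c ON c.dept_id = p.id

Result:
name  | name       
------+------------
Carol | Finance    
Dave  | HR         
Bob   | Engineering
Carol | HR         
Iris  | Finance    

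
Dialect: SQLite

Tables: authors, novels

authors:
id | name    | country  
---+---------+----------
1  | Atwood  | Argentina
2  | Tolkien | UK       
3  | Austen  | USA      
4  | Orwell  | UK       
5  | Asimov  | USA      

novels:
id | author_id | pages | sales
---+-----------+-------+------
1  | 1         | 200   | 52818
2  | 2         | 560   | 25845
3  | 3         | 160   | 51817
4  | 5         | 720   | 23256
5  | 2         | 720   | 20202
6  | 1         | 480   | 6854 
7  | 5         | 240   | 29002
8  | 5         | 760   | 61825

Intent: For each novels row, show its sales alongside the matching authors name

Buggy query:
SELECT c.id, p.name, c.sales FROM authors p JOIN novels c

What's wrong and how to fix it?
Bug: JOIN with no ON clause produces a cartesian product; every novels row pairs with every authors row

Fix: Specify the join condition linking the foreign key to the parent id

Corrected query:
SELECT c.id, p.name, c.sales FROM authors p JOIN novels c ON c.author_id = p.id

Result:
id | name    | sales
---+---------+------
1  | Atwood  | 52818
2  | Tolkien | 25845
3  | Austen  | 51817
4  | Asimov  | 23256
5  | Tolkien | 20202
6  | Atwood  | 6854 
7  | Asimov  | 29002
8  | Asimov  | 61825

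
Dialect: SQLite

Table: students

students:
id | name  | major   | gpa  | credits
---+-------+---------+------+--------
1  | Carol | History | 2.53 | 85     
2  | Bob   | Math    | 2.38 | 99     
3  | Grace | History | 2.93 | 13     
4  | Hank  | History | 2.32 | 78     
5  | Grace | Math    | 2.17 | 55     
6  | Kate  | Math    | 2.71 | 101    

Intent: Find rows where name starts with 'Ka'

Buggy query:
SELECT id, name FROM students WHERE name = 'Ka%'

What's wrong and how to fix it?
Bug: '=' compares the literal string including the % character; pattern matching needs LIKE

Fix: Replace '=' with LIKE so 'Ka%' is treated as a pattern

Corrected query:
SELECT id, name FROM students WHERE name LIKE 'Ka%'

Result:
id | name
---+-----
6  | Kate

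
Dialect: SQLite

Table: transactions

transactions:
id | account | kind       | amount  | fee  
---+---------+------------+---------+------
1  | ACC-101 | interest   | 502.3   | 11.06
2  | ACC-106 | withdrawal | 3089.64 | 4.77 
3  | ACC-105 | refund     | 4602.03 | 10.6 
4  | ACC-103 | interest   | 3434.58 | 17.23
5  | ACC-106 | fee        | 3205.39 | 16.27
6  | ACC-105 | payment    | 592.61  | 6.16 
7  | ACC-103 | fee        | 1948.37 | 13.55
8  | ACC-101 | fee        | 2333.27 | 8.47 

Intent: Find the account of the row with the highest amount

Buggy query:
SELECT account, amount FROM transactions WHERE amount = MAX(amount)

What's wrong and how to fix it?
Bug: WHERE is evaluated per row; an aggregate over the whole table isn't defined there

Fix: Wrap MAX in a scalar subquery so WHERE compares against a single value

Corrected query:
SELECT account, amount FROM transactions WHERE amount = (SELECT MAX(amount) FROM transactions)

Result:
account | amount 
--------+--------
ACC-105 | 4602.03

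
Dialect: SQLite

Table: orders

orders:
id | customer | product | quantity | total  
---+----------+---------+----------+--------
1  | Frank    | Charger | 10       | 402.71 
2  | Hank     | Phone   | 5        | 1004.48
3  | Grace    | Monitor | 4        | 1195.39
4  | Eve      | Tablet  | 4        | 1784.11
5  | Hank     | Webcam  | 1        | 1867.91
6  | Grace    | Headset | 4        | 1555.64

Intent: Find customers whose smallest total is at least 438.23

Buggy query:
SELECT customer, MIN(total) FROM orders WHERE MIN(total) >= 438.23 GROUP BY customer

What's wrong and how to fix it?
Bug: MIN() in WHERE is a misuse of aggregate

Fix: Use HAVING for the per-group MIN condition

Corrected query:
SELECT customer, MIN(total) FROM orders GROUP BY customer HAVING MIN(total) >= 438.23

Result:
customer | MIN(total)
---------+-----------
Eve      | 1784.11   
Grace    | 1195.39   
Hank     | 1004.48   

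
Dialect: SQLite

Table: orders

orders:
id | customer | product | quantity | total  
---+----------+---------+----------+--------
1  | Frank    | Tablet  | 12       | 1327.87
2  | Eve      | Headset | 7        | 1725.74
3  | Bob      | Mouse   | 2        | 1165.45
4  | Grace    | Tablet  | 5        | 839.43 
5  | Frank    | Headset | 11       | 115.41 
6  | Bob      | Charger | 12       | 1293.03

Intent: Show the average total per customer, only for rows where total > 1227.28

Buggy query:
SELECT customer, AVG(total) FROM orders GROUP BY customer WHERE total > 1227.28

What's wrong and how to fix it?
Bug: Row-level WHERE must come before GROUP BY in the clause order

Fix: Place WHERE between FROM and GROUP BY

Corrected query:
SELECT customer, AVG(total) FROM orders WHERE total > 1227.28 GROUP BY customer

Result:
customer | AVG(total)
---------+-----------
Bob      | 1293.03   
Eve      | 1725.74   
Frank    | 1327.87   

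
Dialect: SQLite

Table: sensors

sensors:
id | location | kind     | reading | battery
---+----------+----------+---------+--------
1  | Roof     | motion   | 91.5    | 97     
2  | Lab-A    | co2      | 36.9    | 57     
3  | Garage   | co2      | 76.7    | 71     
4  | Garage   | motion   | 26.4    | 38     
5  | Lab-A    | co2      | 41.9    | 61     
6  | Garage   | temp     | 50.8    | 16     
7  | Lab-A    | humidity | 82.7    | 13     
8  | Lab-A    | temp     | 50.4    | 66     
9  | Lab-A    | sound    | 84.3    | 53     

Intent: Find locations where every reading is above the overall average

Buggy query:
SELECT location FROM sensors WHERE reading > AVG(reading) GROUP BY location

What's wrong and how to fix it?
Bug: WHERE evaluates per row before aggregation, so AVG() is unavailable

Fix: Compute the overall average in a scalar subquery and compare each group's MIN against it in HAVING

Corrected query:
SELECT location FROM sensors GROUP BY location HAVING MIN(reading) > (SELECT AVG(reading) FROM sensors)

Result:
location
--------
Roof    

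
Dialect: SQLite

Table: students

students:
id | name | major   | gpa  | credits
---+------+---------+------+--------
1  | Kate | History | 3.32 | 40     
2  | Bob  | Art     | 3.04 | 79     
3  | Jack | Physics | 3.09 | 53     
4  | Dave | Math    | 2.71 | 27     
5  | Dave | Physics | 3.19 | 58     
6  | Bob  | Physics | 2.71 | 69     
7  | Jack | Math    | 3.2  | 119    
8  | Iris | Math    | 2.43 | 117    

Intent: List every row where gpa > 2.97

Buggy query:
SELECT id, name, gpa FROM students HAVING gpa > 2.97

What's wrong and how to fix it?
Bug: HAVING filters the output of aggregation, but this query has no GROUP BY and no aggregate functions, so SQLite rejects it (HAVING clause on a non-aggregate query); the condition here is per row

Fix: Replace HAVING with WHERE since the condition applies to individual rows

Corrected query:
SELECT id, name, gpa FROM students WHERE gpa > 2.97

Result:
id | name | gpa 
---+------+-----
1  | Kate | 3.32
2  | Bob  | 3.04
3  | Jack | 3.09
5  | Dave | 3.19
7  | Jack | 3.2 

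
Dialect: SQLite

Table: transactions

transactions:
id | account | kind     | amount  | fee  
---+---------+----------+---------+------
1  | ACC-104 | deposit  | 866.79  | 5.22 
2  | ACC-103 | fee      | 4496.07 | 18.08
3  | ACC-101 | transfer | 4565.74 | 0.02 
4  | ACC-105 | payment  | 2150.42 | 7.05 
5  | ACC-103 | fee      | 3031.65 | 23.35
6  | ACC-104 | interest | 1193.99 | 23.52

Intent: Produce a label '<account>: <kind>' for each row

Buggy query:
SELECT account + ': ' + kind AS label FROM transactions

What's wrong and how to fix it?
Bug: '+' is numeric addition; on text columns SQLite converts them to 0 instead of concatenating

Fix: Use the || operator for string concatenation

Corrected query:
SELECT account || ': ' || kind AS label FROM transactions

Result:
label            
-----------------
ACC-104: deposit 
ACC-103: fee     
ACC-101: transfer
ACC-105: payment 
ACC-103: fee     
ACC-104: interest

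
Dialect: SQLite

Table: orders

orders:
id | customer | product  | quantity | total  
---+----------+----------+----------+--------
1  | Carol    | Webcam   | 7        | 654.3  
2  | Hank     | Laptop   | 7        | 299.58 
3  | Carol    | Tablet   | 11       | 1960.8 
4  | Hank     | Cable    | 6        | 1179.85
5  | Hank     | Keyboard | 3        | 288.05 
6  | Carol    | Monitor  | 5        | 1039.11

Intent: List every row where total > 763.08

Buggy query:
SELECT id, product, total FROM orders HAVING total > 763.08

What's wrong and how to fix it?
Bug: This is a non-aggregate query (no GROUP BY, no aggregates), so in SQLite the HAVING clause is invalid here; a row-level condition belongs in WHERE

Fix: Use WHERE for row-level filtering

Corrected query:
SELECT id, product, total FROM orders WHERE total > 763.08

Result:
id | product | total  
---+---------+--------
3  | Tablet  | 1960.8 
4  | Cable   | 1179.85
6  | Monitor | 1039.11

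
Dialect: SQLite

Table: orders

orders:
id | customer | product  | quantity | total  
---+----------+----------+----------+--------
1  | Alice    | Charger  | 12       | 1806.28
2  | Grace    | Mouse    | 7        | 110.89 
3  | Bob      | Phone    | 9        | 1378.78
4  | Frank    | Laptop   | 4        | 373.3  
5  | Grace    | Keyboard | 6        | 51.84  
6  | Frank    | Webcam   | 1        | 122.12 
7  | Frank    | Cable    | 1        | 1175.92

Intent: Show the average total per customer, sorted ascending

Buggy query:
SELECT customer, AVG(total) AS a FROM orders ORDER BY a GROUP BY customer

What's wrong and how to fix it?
Bug: GROUP BY must precede ORDER BY

Fix: Move ORDER BY to the end, after GROUP BY

Corrected query:
SELECT customer, AVG(total) AS a FROM orders GROUP BY customer ORDER BY a

Result:
customer | a         
---------+-----------
Grace    | 81.365    
Frank    | 557.113333
Bob      | 1378.78   
Alice    | 1806.28   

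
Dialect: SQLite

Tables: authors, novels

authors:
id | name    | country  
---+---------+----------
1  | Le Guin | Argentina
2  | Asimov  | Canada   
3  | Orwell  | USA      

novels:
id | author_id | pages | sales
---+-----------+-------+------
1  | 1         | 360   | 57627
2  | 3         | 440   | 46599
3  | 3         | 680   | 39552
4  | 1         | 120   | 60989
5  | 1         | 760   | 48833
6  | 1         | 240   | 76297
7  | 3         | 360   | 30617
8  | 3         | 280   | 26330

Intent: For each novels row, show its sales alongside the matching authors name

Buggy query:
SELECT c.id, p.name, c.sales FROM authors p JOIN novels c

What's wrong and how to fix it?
Bug: Missing join condition: each novels row is matched to all authors rows instead of just its own

Fix: Specify the join condition linking the foreign key to the parent id

Corrected query:
SELECT c.id, p.name, c.sales FROM authors p JOIN novels c ON c.author_id = p.id

Result:
id | name    | sales
---+---------+------
1  | Le Guin | 57627
2  | Orwell  | 46599
3  | Orwell  | 39552
4  | Le Guin | 60989
5  | Le Guin | 48833
6  | Le Guin | 76297
7  | Orwell  | 30617
8  | Orwell  | 26330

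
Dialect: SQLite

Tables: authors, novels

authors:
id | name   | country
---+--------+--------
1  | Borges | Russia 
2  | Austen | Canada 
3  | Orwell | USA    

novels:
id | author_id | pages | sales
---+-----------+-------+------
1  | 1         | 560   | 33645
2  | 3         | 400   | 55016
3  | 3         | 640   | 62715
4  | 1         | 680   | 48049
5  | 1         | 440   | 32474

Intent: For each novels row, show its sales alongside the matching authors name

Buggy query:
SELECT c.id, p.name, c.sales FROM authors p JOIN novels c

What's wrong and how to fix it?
Bug: Missing join condition: each novels row is matched to all authors rows instead of just its own

Fix: Specify the join condition linking the foreign key to the parent id

Corrected query:
SELECT c.id, p.name, c.sales FROM authors p JOIN novels c ON c.author_id = p.id

Result:
id | name   | sales
---+--------+------
1  | Borges | 33645
2  | Orwell | 55016
3  | Orwell | 62715
4  | Borges | 48049
5  | Borges | 32474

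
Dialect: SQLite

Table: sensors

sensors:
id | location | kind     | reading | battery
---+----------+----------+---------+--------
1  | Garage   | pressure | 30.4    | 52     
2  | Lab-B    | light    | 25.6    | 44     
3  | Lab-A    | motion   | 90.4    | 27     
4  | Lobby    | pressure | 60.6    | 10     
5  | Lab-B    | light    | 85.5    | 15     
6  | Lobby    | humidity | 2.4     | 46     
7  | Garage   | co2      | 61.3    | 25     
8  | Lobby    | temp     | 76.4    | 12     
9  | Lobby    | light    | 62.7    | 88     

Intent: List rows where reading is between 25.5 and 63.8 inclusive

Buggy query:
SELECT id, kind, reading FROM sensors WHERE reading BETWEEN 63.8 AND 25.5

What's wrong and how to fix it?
Bug: BETWEEN expects the lower bound first; with 63.8 AND 25.5 the range is empty

Fix: Write BETWEEN 25.5 AND 63.8

Corrected query:
SELECT id, kind, reading FROM sensors WHERE reading BETWEEN 25.5 AND 63.8

Result:
id | kind     | reading
---+----------+--------
1  | pressure | 30.4   
2  | light    | 25.6   
4  | pressure | 60.6   
7  | co2      | 61.3   
9  | light    | 62.7   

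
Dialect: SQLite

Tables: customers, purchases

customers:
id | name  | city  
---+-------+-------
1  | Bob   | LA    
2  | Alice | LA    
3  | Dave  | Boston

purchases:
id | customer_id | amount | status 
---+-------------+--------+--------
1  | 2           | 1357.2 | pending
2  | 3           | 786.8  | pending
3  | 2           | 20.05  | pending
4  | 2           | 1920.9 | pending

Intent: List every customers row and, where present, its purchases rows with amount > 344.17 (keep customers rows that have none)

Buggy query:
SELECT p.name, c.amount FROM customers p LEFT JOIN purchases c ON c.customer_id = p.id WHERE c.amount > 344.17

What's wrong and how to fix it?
Bug: Filtering c.amount in WHERE discards the NULL rows produced by LEFT JOIN, turning it into an inner join

Fix: Move the right-table condition into the ON clause so unmatched parents are kept

Corrected query:
SELECT p.name, c.amount FROM customers p LEFT JOIN purchases c ON c.customer_id = p.id AND c.amount > 344.17

Result:
name  | amount
------+-------
Bob   | NULL  
Alice | 1357.2
Alice | 1920.9
Dave  | 786.8 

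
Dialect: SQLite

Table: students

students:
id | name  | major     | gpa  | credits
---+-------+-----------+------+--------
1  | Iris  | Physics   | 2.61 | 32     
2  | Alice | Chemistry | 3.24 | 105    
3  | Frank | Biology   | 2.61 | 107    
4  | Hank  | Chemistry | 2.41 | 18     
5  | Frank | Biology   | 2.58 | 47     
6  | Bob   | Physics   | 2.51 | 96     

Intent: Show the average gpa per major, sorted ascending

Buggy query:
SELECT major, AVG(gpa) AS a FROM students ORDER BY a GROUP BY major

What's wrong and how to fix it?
Bug: GROUP BY must precede ORDER BY

Fix: Move ORDER BY to the end, after GROUP BY

Corrected query:
SELECT major, AVG(gpa) AS a FROM students GROUP BY major ORDER BY a

Result:
major     | a    
----------+------
Physics   | 2.56 
Biology   | 2.595
Chemistry | 2.825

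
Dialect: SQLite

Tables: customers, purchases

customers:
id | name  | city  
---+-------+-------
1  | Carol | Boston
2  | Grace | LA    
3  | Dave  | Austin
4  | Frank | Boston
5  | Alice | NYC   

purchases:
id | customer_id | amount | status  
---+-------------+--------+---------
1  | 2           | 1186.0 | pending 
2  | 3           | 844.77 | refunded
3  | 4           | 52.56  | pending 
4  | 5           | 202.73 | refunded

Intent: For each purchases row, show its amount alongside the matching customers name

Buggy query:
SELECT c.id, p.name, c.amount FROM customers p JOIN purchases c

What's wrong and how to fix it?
Bug: JOIN with no ON clause produces a cartesian product; every purchases row pairs with every customers row

Fix: Specify the join condition linking the foreign key to the parent id

Corrected query:
SELECT c.id, p.name, c.amount FROM customers p JOIN purchases c ON c.customer_id = p.id

Result:
id | name  | amount
---+-------+-------
1  | Grace | 1186  
2  | Dave  | 844.77
3  | Frank | 52.56 
4  | Alice | 202.73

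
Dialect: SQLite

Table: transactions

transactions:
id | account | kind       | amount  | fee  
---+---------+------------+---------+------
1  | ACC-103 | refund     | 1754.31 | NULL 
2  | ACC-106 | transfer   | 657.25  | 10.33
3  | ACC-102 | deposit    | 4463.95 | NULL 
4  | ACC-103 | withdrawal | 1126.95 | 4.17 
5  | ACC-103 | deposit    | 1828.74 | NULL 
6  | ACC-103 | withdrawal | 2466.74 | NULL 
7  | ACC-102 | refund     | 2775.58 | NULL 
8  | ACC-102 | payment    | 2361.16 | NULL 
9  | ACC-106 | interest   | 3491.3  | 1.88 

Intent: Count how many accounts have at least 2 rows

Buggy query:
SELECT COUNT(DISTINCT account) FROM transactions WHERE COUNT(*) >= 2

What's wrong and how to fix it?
Bug: WHERE filters individual rows, not groups, so a group-level COUNT is invalid there

Fix: Group first with HAVING COUNT(*) >= 2, then COUNT the resulting groups

Corrected query:
SELECT COUNT(*) FROM (SELECT account FROM transactions GROUP BY account HAVING COUNT(*) >= 2)

Result:
COUNT(*)
--------
3       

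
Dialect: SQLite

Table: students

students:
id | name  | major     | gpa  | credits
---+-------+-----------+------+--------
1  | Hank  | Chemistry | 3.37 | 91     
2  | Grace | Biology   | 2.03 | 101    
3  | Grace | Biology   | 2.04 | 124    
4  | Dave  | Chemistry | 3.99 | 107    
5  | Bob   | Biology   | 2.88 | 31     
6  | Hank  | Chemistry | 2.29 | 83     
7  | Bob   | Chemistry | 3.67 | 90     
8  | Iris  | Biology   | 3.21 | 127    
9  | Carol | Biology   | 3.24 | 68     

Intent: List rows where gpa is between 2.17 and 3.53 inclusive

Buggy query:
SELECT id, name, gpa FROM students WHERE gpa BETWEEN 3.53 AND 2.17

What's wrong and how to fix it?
Bug: BETWEEN expects the lower bound first; with 3.53 AND 2.17 the range is empty

Fix: Swap the bounds so the smaller value comes first

Corrected query:
SELECT id, name, gpa FROM students WHERE gpa BETWEEN 2.17 AND 3.53

Result:
id | name  | gpa 
---+-------+-----
1  | Hank  | 3.37
5  | Bob   | 2.88
6  | Hank  | 2.29
8  | Iris  | 3.21
9  | Carol | 3.24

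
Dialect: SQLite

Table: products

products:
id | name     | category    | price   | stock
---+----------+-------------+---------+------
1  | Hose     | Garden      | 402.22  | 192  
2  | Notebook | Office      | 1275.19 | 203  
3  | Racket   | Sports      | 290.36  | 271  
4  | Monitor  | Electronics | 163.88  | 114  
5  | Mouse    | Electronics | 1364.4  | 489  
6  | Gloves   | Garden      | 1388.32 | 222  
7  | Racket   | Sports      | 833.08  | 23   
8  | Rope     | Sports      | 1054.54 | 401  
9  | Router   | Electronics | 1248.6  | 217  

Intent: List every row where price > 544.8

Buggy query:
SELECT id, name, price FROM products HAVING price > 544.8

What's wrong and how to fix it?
Bug: This is a non-aggregate query (no GROUP BY, no aggregates), so in SQLite the HAVING clause is invalid here; a row-level condition belongs in WHERE

Fix: Use WHERE for row-level filtering

Corrected query:
SELECT id, name, price FROM products WHERE price > 544.8

Result:
id | name     | price  
---+----------+--------
2  | Notebook | 1275.19
5  | Mouse    | 1364.4 
6  | Gloves   | 1388.32
7  | Racket   | 833.08 
8  | Rope     | 1054.54
9  | Router   | 1248.6 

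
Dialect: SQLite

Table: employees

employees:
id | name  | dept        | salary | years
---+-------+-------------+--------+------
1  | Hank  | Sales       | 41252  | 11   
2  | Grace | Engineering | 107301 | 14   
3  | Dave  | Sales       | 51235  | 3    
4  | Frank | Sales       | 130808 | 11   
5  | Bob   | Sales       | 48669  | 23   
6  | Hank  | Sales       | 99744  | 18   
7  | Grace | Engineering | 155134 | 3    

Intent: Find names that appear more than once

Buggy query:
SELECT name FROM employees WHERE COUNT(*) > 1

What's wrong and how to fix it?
Bug: WHERE can't reference COUNT(*); aggregates are computed after WHERE

Fix: GROUP BY name, then filter groups with HAVING COUNT(*) > 1

Corrected query:
SELECT name FROM employees GROUP BY name HAVING COUNT(*) > 1

Result:
name 
-----
Grace
Hank 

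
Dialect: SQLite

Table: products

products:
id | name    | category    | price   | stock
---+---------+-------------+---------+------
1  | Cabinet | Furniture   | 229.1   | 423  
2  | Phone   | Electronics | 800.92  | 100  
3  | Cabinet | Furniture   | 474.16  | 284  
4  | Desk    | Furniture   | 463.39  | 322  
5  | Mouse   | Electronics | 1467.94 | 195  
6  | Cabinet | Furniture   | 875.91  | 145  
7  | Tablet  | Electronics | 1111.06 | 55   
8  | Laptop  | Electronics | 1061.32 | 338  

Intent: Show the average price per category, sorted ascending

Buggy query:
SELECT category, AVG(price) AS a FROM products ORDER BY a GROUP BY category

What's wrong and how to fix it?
Bug: ORDER BY appears before GROUP BY; SQL clause order requires GROUP BY first

Fix: Reorder: SELECT … FROM … GROUP BY … ORDER BY …

Corrected query:
SELECT category, AVG(price) AS a FROM products GROUP BY category ORDER BY a

Result:
category    | a      
------------+--------
Furniture   | 510.64 
Electronics | 1110.31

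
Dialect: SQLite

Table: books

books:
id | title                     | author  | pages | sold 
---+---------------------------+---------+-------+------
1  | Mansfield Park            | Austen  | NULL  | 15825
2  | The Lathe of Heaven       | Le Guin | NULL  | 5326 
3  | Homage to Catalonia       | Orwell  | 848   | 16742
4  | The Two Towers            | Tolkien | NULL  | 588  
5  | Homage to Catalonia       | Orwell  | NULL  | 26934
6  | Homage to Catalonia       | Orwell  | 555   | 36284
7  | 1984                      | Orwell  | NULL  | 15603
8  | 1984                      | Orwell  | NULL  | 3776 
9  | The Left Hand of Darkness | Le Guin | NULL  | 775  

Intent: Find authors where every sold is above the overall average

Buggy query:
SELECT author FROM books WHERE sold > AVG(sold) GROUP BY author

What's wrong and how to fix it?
Bug: WHERE evaluates per row before aggregation, so AVG() is unavailable

Fix: Use a subquery for AVG and a HAVING MIN(...) filter so the condition holds for every row in the group

Corrected query:
SELECT author FROM books GROUP BY author HAVING MIN(sold) > (SELECT AVG(sold) FROM books)

Result:
author
------
Austen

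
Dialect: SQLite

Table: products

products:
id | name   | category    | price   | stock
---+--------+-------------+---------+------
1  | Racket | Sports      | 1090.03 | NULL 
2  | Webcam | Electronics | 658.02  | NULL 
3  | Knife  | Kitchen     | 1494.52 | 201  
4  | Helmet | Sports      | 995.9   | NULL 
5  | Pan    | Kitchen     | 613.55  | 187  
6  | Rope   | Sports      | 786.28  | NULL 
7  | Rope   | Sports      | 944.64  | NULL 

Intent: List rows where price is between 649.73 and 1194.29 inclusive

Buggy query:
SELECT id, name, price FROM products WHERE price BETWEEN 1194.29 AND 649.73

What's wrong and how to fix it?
Bug: The bounds are reversed; BETWEEN a AND b requires a <= b to match anything

Fix: Swap the bounds so the smaller value comes first

Corrected query:
SELECT id, name, price FROM products WHERE price BETWEEN 649.73 AND 1194.29

Result:
id | name   | price  
---+--------+--------
1  | Racket | 1090.03
2  | Webcam | 658.02 
4  | Helmet | 995.9  
6  | Rope   | 786.28 
7  | Rope   | 944.64 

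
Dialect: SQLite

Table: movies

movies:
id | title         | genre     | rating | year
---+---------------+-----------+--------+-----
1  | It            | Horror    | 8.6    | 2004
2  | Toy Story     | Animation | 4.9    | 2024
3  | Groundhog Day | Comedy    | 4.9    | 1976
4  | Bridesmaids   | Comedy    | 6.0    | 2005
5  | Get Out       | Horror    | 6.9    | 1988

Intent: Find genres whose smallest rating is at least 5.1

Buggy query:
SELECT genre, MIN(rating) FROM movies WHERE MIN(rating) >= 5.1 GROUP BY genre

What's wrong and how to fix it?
Bug: MIN() in WHERE is a misuse of aggregate

Fix: Use HAVING for the per-group MIN condition

Corrected query:
SELECT genre, MIN(rating) FROM movies GROUP BY genre HAVING MIN(rating) >= 5.1

Result:
genre  | MIN(rating)
-------+------------
Horror | 6.9        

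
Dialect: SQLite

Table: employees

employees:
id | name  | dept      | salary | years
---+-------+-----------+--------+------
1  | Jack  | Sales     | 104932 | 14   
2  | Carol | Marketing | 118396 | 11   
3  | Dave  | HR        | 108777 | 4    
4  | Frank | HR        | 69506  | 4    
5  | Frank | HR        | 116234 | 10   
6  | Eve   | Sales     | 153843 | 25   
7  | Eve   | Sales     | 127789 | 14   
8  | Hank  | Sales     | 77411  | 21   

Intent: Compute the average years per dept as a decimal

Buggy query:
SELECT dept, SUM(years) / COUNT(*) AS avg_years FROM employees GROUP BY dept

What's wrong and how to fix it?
Bug: SUM(years) and COUNT(*) are both integers; the division truncates the fractional part

Fix: Multiply by 1.0 (or CAST to REAL) to force floating-point division

Corrected query:
SELECT dept, SUM(years) * 1.0 / COUNT(*) AS avg_years FROM employees GROUP BY dept

Result:
dept      | avg_years
----------+----------
HR        | 6        
Marketing | 11       
Sales     | 18.5     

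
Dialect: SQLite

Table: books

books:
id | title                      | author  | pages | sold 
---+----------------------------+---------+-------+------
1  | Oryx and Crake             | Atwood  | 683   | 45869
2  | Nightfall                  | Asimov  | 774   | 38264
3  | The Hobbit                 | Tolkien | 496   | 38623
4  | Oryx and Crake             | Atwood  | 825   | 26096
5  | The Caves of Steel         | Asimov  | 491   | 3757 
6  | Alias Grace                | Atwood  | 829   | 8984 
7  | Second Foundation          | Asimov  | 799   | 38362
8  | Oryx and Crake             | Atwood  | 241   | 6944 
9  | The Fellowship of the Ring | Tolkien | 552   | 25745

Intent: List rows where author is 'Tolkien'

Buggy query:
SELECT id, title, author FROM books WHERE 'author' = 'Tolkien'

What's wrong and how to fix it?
Bug: Single quotes denote string literals in SQL; the column name is being compared as a constant string

Fix: Remove the quotes around the column name (or use double quotes for an identifier)

Corrected query:
SELECT id, title, author FROM books WHERE author = 'Tolkien'

Result:
id | title                      | author 
---+----------------------------+--------
3  | The Hobbit                 | Tolkien
9  | The Fellowship of the Ring | Tolkien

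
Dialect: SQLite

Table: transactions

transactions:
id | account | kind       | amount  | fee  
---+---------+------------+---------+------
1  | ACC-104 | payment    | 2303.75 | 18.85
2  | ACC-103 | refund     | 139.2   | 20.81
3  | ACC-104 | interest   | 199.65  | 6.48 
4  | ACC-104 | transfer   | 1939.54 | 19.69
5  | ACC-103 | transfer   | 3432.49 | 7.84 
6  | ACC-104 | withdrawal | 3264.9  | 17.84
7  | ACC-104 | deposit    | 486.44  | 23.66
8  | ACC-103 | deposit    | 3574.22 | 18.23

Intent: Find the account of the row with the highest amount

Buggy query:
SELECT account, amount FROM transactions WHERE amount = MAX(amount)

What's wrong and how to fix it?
Bug: MAX(amount) is an aggregate and cannot be used directly in WHERE

Fix: Use a subquery: WHERE amount = (SELECT MAX(amount) FROM transactions)

Corrected query:
SELECT account, amount FROM transactions WHERE amount = (SELECT MAX(amount) FROM transactions)

Result:
account | amount 
--------+--------
ACC-103 | 3574.22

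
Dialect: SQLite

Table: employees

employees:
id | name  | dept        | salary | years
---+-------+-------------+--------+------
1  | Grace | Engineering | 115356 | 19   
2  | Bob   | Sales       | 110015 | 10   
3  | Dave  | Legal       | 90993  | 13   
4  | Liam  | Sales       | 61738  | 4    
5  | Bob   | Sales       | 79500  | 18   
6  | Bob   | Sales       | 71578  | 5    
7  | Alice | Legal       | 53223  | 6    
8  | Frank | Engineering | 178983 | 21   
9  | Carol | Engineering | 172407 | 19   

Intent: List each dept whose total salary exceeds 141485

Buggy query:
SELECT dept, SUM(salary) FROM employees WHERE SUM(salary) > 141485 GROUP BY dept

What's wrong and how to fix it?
Bug: Aggregate functions cannot appear in a WHERE clause

Fix: Use HAVING (which filters groups after aggregation) instead of WHERE

Corrected query:
SELECT dept, SUM(salary) FROM employees GROUP BY dept HAVING SUM(salary) > 141485

Result:
dept        | SUM(salary)
------------+------------
Engineering | 466746     
Legal       | 144216     
Sales       | 322831     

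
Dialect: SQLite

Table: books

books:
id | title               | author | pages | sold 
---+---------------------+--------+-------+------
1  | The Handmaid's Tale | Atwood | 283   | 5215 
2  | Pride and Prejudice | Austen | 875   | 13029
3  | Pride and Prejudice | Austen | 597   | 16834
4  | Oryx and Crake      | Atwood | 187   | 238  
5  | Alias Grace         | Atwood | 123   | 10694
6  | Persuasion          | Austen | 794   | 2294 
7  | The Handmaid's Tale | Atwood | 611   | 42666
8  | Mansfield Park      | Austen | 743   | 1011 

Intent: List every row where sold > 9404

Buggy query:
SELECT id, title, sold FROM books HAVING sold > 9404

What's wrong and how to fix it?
Bug: HAVING filters the output of aggregation, but this query has no GROUP BY and no aggregate functions, so SQLite rejects it (HAVING clause on a non-aggregate query); the condition here is per row

Fix: Use WHERE for row-level filtering

Corrected query:
SELECT id, title, sold FROM books WHERE sold > 9404

Result:
id | title               | sold 
---+---------------------+------
2  | Pride and Prejudice | 13029
3  | Pride and Prejudice | 16834
5  | Alias Grace         | 10694
7  | The Handmaid's Tale | 42666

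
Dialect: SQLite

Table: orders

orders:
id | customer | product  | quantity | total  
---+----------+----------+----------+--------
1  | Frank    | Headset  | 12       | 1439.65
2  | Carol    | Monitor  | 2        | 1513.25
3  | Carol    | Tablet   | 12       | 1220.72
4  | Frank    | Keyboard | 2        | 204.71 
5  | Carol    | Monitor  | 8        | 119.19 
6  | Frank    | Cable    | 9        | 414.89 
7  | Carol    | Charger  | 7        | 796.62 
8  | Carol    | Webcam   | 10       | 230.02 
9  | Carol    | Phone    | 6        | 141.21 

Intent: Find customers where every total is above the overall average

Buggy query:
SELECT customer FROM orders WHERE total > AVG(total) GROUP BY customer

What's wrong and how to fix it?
Bug: AVG() is an aggregate; it can't sit directly in WHERE

Fix: Use a subquery for AVG and a HAVING MIN(...) filter so the condition holds for every row in the group

Corrected query:
SELECT customer FROM orders GROUP BY customer HAVING MIN(total) > (SELECT AVG(total) FROM orders)

Result:
(no rows)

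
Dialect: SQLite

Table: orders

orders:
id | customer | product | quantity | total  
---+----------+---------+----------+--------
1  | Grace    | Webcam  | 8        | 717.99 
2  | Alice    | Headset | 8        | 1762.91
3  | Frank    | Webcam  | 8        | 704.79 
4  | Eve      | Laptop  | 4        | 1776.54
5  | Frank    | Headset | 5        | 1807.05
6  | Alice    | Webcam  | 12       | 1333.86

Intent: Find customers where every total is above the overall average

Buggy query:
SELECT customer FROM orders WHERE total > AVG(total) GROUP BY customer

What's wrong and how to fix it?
Bug: AVG() is an aggregate; it can't sit directly in WHERE

Fix: Compute the overall average in a scalar subquery and compare each group's MIN against it in HAVING

Corrected query:
SELECT customer FROM orders GROUP BY customer HAVING MIN(total) > (SELECT AVG(total) FROM orders)

Result:
customer
--------
Eve     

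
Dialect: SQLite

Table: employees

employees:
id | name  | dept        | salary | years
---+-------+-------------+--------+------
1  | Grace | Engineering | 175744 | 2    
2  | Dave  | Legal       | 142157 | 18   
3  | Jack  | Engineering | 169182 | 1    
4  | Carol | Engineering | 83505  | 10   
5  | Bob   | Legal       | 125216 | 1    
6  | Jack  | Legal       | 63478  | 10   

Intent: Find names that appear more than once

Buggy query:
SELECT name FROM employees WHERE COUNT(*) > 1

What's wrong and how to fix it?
Bug: WHERE can't reference COUNT(*); aggregates are computed after WHERE

Fix: Group first, then use HAVING for the count condition

Corrected query:
SELECT name FROM employees GROUP BY name HAVING COUNT(*) > 1

Result:
name
----
Jack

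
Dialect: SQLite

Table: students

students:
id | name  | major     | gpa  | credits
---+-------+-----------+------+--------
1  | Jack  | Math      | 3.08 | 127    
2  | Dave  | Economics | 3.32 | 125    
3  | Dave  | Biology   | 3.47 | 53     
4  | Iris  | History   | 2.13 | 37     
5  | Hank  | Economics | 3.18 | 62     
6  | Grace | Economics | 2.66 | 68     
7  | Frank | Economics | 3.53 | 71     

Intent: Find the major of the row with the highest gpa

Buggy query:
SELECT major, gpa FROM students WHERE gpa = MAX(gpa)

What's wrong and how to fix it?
Bug: WHERE is evaluated per row; an aggregate over the whole table isn't defined there

Fix: Use a subquery: WHERE gpa = (SELECT MAX(gpa) FROM students)

Corrected query:
SELECT major, gpa FROM students WHERE gpa = (SELECT MAX(gpa) FROM students)

Result:
major     | gpa 
----------+-----
Economics | 3.53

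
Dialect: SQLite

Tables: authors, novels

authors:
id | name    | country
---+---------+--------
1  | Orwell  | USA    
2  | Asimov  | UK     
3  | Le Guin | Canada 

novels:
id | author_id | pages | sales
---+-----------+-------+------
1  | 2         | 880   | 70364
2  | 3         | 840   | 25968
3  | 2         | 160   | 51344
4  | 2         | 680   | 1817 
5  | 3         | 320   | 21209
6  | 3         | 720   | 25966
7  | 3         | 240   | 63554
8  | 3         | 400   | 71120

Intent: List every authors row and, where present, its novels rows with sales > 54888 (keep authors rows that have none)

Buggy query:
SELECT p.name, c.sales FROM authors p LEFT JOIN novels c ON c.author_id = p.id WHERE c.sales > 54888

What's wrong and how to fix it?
Bug: Filtering c.sales in WHERE discards the NULL rows produced by LEFT JOIN, turning it into an inner join

Fix: Put 'c.sales > 54888' in the JOIN's ON clause instead of WHERE

Corrected query:
SELECT p.name, c.sales FROM authors p LEFT JOIN novels c ON c.author_id = p.id AND c.sales > 54888

Result:
name    | sales
--------+------
Orwell  | NULL 
Asimov  | 70364
Le Guin | 63554
Le Guin | 71120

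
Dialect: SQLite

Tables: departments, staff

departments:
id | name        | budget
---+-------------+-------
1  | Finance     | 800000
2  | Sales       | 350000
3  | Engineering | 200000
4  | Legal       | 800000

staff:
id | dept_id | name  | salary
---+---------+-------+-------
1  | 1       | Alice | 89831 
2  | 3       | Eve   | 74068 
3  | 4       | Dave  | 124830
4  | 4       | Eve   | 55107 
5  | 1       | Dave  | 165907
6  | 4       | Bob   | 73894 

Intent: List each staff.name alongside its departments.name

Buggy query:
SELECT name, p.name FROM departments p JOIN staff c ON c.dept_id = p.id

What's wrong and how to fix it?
Bug: 'name' exists in both joined tables, so the database can't tell which one is meant

Fix: Qualify the column with its table alias (c.name)

Corrected query:
SELECT c.name, p.name FROM departments p JOIN staff c ON c.dept_id = p.id

Result:
name  | name       
------+------------
Alice | Finance    
Eve   | Engineering
Dave  | Legal      
Eve   | Legal      
Dave  | Finance    
Bob   | Legal      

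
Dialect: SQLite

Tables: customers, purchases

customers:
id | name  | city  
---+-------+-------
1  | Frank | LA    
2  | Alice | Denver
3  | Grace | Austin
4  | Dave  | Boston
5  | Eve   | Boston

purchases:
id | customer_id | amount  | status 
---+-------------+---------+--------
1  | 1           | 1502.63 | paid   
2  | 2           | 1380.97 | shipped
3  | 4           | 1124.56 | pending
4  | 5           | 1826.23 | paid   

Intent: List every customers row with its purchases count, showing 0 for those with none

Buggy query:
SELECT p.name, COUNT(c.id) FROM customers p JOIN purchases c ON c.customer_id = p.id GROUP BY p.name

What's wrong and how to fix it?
Bug: INNER JOIN drops customers rows that have no matching purchases rows

Fix: Switch to LEFT JOIN to retain unmatched parent rows

Corrected query:
SELECT p.name, COUNT(c.id) FROM customers p LEFT JOIN purchases c ON c.customer_id = p.id GROUP BY p.name

Result:
name  | COUNT(c.id)
------+------------
Alice | 1          
Dave  | 1          
Eve   | 1          
Frank | 1          
Grace | 0          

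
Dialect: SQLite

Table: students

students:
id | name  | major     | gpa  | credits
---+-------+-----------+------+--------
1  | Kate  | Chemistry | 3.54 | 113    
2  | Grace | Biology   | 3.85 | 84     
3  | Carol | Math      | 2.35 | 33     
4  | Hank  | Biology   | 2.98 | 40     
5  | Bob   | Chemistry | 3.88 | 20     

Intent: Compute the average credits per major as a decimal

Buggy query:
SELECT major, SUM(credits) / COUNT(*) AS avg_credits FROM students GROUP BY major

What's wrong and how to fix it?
Bug: SUM(credits) and COUNT(*) are both integers; the division truncates the fractional part

Fix: Multiply by 1.0 (or CAST to REAL) to force floating-point division

Corrected query:
SELECT major, SUM(credits) * 1.0 / COUNT(*) AS avg_credits FROM students GROUP BY major

Result:
major     | avg_credits
----------+------------
Biology   | 62         
Chemistry | 66.5       
Math      | 33         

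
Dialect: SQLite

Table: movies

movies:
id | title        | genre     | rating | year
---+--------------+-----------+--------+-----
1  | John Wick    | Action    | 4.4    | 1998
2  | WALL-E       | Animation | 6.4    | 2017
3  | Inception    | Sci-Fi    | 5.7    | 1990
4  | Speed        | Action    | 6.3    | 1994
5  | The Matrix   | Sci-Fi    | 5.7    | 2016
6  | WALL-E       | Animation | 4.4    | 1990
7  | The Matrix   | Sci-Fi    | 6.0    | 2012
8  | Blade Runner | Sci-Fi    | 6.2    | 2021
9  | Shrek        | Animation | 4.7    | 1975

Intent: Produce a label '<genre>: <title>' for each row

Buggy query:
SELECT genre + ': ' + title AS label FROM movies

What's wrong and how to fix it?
Bug: '+' is numeric addition; on text columns SQLite converts them to 0 instead of concatenating

Fix: Use the || operator for string concatenation

Corrected query:
SELECT genre || ': ' || title AS label FROM movies

Result:
label               
--------------------
Action: John Wick   
Animation: WALL-E   
Sci-Fi: Inception   
Action: Speed       
Sci-Fi: The Matrix  
Animation: WALL-E   
Sci-Fi: The Matrix  
Sci-Fi: Blade Runner
Animation: Shrek    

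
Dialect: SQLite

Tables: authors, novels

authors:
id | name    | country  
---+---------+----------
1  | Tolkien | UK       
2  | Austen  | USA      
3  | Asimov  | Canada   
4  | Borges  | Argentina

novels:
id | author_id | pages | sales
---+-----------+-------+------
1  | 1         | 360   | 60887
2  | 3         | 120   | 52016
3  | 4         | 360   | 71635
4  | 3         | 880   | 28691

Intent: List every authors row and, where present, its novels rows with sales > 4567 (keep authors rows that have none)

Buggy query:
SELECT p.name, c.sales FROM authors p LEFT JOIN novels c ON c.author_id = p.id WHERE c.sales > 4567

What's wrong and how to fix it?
Bug: Filtering c.sales in WHERE discards the NULL rows produced by LEFT JOIN, turning it into an inner join

Fix: Put 'c.sales > 4567' in the JOIN's ON clause instead of WHERE

Corrected query:
SELECT p.name, c.sales FROM authors p LEFT JOIN novels c ON c.author_id = p.id AND c.sales > 4567

Result:
name    | sales
--------+------
Tolkien | 60887
Austen  | NULL 
Asimov  | 28691
Asimov  | 52016
Borges  | 71635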